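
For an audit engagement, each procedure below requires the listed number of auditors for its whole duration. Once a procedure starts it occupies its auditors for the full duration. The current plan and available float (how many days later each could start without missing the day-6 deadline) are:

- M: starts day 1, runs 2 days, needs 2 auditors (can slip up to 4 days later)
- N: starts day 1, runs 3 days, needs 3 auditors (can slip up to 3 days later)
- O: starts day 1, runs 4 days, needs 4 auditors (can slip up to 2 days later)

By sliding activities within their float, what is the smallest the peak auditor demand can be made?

7

Early-start (M@1, N@1, O@1) gives peak 9: d1:9  d2:9  d3:7  d4:4  d5:0  d6:0.
Shift O→3.
Schedule M@1, N@1, O@3: d1:5  d2:5  d3:7  d4:4  d5:4  d6:4 — peak 7.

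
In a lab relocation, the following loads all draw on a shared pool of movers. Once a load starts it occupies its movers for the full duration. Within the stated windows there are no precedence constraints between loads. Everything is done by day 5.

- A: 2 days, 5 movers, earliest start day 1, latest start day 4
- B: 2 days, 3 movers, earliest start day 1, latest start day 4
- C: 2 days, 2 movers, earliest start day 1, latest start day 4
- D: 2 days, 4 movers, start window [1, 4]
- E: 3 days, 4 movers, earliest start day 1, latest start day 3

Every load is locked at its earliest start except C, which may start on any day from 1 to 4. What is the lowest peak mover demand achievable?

16

C@1: d1:18  d2:18  d3:4  d4:0  d5:0 → peak 18
C@2: d1:16  d2:18  d3:6  d4:0  d5:0 → peak 18
C@3: d1:16  d2:16  d3:6  d4:2  d5:0 → peak 16
C@4: d1:16  d2:16  d3:4  d4:2  d5:2 → peak 16
Best is C@3, peak 16.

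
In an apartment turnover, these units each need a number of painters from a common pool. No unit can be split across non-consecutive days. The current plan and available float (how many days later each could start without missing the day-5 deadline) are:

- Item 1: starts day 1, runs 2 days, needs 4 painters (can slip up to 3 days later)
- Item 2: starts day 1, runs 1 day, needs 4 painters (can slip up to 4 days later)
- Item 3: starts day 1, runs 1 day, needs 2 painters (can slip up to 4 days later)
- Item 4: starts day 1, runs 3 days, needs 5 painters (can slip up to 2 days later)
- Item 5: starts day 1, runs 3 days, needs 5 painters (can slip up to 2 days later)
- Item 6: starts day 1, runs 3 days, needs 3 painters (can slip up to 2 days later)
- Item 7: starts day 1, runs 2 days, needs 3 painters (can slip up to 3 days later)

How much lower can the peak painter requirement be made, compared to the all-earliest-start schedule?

13

Early-start peak: d1:26  d2:20  d3:13  d4:0  d5:0 ⇒ 26.
Leveled (Item 1@1, Item 2@1, Item 3@1, Item 4@2, Item 5@3, Item 6@1, Item 7@4): d1:13  d2:12  d3:13  d4:13  d5:8 ⇒ 13.
Reduction 26 − 13 = 13.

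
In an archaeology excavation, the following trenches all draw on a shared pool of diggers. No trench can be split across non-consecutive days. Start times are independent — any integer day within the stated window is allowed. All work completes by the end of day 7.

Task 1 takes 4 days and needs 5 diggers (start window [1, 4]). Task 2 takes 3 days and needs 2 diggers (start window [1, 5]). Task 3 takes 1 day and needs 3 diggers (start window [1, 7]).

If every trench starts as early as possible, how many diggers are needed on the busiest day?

10

Early-start schedule: Task 1@1, Task 2@1, Task 3@1.
Load per day: day 1: 10, day 2: 7, day 3: 7, day 4: 5, day 5: 0, day 6: 0, day 7: 0.
Peak is 10.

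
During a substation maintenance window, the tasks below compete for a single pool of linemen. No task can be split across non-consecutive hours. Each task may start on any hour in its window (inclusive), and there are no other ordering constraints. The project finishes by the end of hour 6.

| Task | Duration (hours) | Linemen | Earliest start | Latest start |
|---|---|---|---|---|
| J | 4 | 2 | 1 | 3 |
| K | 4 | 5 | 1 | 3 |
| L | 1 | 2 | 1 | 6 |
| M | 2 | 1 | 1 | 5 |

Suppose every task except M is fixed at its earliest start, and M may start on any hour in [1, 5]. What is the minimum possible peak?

9

M@1: h1:10  h2:8  h3:7  h4:7  h5:0  h6:0 → peak 10
M@2: h1:9  h2:8  h3:8  h4:7  h5:0  h6:0 → peak 9
M@3: h1:9  h2:7  h3:8  h4:8  h5:0  h6:0 → peak 9
M@4: h1:9  h2:7  h3:7  h4:8  h5:1  h6:0 → peak 9
M@5: h1:9  h2:7  h3:7  h4:7  h5:1  h6:1 → peak 9
Best is M@2, peak 9.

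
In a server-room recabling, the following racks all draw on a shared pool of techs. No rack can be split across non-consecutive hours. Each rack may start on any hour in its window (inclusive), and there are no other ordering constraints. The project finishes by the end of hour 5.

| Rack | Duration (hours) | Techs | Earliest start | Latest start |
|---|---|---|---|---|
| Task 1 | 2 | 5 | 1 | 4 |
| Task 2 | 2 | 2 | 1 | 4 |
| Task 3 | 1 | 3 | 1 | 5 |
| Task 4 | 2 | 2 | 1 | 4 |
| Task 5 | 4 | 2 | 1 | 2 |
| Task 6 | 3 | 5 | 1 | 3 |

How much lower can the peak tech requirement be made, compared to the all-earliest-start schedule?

10

Early-start peak: h1:19  h2:16  h3:7  h4:2  h5:0 ⇒ 19.
Leveled (Task 1@1, Task 2@1, Task 3@5, Task 4@3, Task 5@1, Task 6@3): h1:9  h2:9  h3:9  h4:9  h5:8 ⇒ 9.
Reduction 19 − 9 = 10.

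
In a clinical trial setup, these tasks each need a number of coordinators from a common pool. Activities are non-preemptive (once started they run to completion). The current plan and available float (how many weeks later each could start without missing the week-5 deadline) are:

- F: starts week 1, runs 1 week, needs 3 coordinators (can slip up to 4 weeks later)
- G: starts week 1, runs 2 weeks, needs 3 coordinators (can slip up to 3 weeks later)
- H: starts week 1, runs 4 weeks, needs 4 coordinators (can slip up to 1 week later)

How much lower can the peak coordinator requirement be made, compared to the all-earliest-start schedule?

Early-start peak: w1:10  w2:7  w3:4  w4:4  w5:0 ⇒ 10.
Leveled (F@1, G@1, H@2): w1:6  w2:7  w3:4  w4:4  w5:4 ⇒ 7.
Reduction 10 − 7 = 3.

3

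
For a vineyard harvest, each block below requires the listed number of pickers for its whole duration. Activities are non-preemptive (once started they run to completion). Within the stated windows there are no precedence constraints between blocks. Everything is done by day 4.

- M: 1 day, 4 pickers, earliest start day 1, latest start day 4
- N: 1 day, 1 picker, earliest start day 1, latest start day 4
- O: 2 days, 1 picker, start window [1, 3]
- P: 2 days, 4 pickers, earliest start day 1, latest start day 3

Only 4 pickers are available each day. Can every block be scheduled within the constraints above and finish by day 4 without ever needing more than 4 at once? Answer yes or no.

The minimum achievable peak is 5; 4 < 5, so no feasible schedule stays within the cap.

no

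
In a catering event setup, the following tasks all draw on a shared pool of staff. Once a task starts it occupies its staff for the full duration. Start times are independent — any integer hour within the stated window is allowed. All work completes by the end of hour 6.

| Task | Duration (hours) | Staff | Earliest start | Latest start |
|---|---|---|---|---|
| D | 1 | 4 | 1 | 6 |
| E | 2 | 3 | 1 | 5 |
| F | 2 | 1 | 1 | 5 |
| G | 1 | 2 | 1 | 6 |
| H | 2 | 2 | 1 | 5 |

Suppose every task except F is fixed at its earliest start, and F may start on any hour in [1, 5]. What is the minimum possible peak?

11

F@1: h1:12  h2:6  h3:0  h4:0  h5:0  h6:0 → peak 12
F@2: h1:11  h2:6  h3:1  h4:0  h5:0  h6:0 → peak 11
F@3: h1:11  h2:5  h3:1  h4:1  h5:0  h6:0 → peak 11
F@4: h1:11  h2:5  h3:0  h4:1  h5:1  h6:0 → peak 11
F@5: h1:11  h2:5  h3:0  h4:0  h5:1  h6:1 → peak 11
Best is F@2, peak 11.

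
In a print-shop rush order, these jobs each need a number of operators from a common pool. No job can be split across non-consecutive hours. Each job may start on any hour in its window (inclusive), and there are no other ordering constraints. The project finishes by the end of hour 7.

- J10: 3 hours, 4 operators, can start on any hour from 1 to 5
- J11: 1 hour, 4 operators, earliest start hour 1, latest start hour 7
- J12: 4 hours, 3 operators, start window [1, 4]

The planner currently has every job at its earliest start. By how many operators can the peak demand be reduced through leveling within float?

4

Early-start peak: h1:11  h2:7  h3:7  h4:3  h5:0  h6:0  h7:0 ⇒ 11.
Leveled (J10@1, J11@4, J12@1): h1:7  h2:7  h3:7  h4:7  h5:0  h6:0  h7:0 ⇒ 7.
Reduction 11 − 7 = 4.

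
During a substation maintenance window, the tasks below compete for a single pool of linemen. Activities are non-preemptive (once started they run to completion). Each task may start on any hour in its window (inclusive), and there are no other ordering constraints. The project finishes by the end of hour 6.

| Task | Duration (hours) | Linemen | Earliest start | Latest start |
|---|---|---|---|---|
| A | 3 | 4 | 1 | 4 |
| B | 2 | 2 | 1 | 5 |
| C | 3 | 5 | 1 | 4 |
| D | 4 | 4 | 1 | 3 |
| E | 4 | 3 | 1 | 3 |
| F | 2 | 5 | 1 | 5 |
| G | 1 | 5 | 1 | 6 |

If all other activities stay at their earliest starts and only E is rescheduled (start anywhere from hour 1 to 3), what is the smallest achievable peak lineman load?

E@1: h1:28  h2:23  h3:16  h4:7  h5:0  h6:0 → peak 28
E@2: h1:25  h2:23  h3:16  h4:7  h5:3  h6:0 → peak 25
E@3: h1:25  h2:20  h3:16  h4:7  h5:3  h6:3 → peak 25
Best is E@2, peak 25.

25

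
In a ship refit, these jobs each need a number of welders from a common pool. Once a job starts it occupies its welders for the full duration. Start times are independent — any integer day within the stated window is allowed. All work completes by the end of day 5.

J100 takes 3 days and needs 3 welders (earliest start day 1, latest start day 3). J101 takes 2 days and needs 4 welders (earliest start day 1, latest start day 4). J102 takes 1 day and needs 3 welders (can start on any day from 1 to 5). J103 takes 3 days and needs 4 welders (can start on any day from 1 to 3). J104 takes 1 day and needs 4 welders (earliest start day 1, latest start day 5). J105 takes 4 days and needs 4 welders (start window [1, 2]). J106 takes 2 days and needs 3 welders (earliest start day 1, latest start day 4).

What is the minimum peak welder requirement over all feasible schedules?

13

Early-start (J100@1, J101@1, J102@1, J103@1, J104@1, J105@1, J106@1) gives peak 25: d1:25  d2:18  d3:11  d4:4  d5:0.
Shift J101→4, J103→3, J105→2.
Schedule J100@1, J101@4, J102@1, J103@3, J104@1, J105@2, J106@1: d1:13  d2:10  d3:11  d4:12  d5:12 — peak 13.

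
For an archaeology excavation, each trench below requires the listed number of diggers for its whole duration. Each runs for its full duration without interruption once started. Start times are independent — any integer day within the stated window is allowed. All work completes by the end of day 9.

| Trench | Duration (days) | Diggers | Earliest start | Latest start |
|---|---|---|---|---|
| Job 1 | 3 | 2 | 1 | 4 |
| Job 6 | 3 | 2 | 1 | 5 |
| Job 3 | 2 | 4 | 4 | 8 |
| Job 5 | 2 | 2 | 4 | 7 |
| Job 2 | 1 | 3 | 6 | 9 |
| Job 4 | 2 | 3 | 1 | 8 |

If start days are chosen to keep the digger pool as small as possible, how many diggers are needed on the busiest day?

Early-start (Job 1@1, Job 6@1, Job 3@4, Job 5@4, Job 2@6, Job 4@1) gives peak 7: d1:7  d2:7  d3:4  d4:6  d5:6  d6:3  d7:0  d8:0  d9:0.
Shift Job 5→6, Job 4→7.
Schedule Job 1@1, Job 6@1, Job 3@4, Job 5@6, Job 2@6, Job 4@7: d1:4  d2:4  d3:4  d4:4  d5:4  d6:5  d7:5  d8:3  d9:0 — peak 5.

5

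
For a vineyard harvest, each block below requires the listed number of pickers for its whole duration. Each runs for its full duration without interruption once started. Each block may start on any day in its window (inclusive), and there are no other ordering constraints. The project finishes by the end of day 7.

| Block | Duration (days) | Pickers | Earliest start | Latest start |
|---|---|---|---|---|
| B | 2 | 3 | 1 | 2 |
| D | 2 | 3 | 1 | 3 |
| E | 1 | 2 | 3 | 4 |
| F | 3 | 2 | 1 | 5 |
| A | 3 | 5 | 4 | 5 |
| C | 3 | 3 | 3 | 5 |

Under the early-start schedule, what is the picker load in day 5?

At early start, day 5 has: A, C.
Demand: 5 + 3 = 8.

8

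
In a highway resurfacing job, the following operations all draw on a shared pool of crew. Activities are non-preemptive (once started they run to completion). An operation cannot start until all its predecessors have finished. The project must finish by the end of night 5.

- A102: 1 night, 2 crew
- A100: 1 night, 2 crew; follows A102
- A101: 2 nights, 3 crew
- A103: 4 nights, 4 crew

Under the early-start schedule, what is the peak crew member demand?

Early-start schedule: A102@1, A100@2, A101@1, A103@1.
Load per night: night 1: 9, night 2: 9, night 3: 4, night 4: 4, night 5: 0.
Peak is 9.

9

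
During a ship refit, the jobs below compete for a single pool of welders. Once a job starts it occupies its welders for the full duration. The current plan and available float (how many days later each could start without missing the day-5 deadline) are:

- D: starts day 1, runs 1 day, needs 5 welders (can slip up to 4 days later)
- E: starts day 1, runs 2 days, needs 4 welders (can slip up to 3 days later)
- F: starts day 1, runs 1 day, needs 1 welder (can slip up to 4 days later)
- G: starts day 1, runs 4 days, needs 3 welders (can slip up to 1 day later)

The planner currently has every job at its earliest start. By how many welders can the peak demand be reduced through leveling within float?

6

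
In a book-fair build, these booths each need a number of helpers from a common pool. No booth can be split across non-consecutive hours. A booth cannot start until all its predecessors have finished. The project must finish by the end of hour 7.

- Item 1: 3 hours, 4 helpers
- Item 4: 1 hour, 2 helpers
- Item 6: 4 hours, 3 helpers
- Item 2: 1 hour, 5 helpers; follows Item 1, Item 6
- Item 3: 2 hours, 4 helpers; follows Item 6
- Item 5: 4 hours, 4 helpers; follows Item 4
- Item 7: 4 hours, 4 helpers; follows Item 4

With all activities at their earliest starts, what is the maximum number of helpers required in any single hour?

Early-start schedule: Item 1@1, Item 4@1, Item 6@1, Item 2@5, Item 3@5, Item 5@2, Item 7@2.
Load per hour: hour 1: 9, hour 2: 15, hour 3: 15, hour 4: 11, hour 5: 17, hour 6: 4, hour 7: 0.
Peak is 17.

17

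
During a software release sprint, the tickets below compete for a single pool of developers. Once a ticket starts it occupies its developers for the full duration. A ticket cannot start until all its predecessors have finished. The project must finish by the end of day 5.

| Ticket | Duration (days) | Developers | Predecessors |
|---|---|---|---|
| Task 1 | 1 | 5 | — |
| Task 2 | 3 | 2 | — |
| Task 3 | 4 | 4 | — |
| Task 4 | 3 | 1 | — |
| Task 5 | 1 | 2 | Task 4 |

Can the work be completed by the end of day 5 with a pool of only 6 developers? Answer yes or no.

no

Total developer-days = 32; over 5 days the average is 32/5 > 6, so some day must exceed 6.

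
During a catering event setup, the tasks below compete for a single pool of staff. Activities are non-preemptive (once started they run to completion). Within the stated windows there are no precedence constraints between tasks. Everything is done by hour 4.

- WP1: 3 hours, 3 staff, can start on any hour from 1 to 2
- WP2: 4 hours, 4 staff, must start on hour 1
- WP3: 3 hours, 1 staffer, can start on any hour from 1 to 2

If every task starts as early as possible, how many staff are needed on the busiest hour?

Early-start schedule: WP1@1, WP2@1, WP3@1.
Load per hour: hour 1: 8, hour 2: 8, hour 3: 8, hour 4: 4.
Peak is 8.

8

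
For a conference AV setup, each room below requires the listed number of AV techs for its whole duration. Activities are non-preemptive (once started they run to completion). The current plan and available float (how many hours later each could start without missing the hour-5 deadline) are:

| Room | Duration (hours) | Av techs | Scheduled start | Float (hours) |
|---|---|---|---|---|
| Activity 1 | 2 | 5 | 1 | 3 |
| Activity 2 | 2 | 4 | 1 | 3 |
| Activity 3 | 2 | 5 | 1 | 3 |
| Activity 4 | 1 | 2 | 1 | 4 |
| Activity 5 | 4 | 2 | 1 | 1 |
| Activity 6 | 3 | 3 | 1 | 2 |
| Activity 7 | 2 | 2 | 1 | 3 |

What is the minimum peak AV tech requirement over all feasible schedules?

Early-start (Activity 1@1, Activity 2@1, Activity 3@1, Activity 4@1, Activity 5@1, Activity 6@1, Activity 7@1) gives peak 23: h1:23  h2:21  h3:5  h4:2  h5:0.
Shift Activity 3→3, Activity 5→2, Activity 6→3, Activity 7→3.
Schedule Activity 1@1, Activity 2@1, Activity 3@3, Activity 4@1, Activity 5@2, Activity 6@3, Activity 7@3: h1:11  h2:11  h3:12  h4:12  h5:5 — peak 12.

12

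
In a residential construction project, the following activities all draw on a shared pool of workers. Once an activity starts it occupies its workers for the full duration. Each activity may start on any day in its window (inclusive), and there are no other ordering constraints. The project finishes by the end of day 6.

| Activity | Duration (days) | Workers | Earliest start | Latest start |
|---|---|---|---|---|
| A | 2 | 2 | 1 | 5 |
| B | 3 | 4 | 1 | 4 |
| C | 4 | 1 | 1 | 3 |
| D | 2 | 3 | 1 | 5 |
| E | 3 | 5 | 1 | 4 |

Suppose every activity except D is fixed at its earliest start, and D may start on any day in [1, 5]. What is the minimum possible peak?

12

D@1: d1:15  d2:15  d3:10  d4:1  d5:0  d6:0 → peak 15
D@2: d1:12  d2:15  d3:13  d4:1  d5:0  d6:0 → peak 15
D@3: d1:12  d2:12  d3:13  d4:4  d5:0  d6:0 → peak 13
D@4: d1:12  d2:12  d3:10  d4:4  d5:3  d6:0 → peak 12
D@5: d1:12  d2:12  d3:10  d4:1  d5:3  d6:3 → peak 12
Best is D@4, peak 12.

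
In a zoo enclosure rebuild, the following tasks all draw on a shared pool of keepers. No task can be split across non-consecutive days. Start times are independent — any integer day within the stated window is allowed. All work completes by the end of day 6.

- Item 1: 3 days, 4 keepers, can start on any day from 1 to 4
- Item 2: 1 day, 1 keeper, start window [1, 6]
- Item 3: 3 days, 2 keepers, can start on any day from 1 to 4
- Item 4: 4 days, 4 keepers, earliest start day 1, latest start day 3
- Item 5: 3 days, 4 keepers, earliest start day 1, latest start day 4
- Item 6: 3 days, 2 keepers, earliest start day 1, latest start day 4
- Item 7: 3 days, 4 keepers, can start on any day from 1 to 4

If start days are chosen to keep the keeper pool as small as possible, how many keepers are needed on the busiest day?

Early-start (Item 1@1, Item 2@1, Item 3@1, Item 4@1, Item 5@1, Item 6@1, Item 7@1) gives peak 21: d1:21  d2:20  d3:20  d4:4  d5:0  d6:0.
Shift Item 4→2, Item 5→4, Item 7→4.
Schedule Item 1@1, Item 2@1, Item 3@1, Item 4@2, Item 5@4, Item 6@1, Item 7@4: d1:9  d2:12  d3:12  d4:12  d5:12  d6:8 — peak 12.

12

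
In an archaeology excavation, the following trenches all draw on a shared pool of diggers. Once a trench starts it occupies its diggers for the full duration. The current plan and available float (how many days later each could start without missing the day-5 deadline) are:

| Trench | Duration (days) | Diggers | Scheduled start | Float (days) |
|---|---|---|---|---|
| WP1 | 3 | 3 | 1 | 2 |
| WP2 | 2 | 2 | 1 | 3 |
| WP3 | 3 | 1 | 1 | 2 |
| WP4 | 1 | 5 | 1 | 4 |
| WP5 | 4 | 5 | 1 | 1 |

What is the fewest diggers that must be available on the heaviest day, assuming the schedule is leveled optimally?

Early-start (WP1@1, WP2@1, WP3@1, WP4@1, WP5@1) gives peak 16: d1:16  d2:11  d3:9  d4:5  d5:0.
Shift WP2→4, WP5→2.
Schedule WP1@1, WP2@4, WP3@1, WP4@1, WP5@2: d1:9  d2:9  d3:9  d4:7  d5:7 — peak 9.
Total digger-days = 41 over 5 days ⇒ peak ≥ ⌈41/5⌉ = 9, so 9 is optimal.

9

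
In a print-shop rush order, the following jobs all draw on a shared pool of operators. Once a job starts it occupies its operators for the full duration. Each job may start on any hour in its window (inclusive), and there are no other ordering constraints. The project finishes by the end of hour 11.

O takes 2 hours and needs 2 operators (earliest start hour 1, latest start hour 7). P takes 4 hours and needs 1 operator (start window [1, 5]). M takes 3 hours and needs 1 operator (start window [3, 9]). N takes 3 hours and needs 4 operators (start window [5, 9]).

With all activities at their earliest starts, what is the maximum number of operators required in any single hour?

5

Early-start schedule: O@1, P@1, M@3, N@5.
Load per hour: hour 1: 3, hour 2: 3, hour 3: 2, hour 4: 2, hour 5: 5, hour 6: 4, hour 7: 4, hour 8: 0, hour 9: 0, hour 10: 0, hour 11: 0.
Peak is 5.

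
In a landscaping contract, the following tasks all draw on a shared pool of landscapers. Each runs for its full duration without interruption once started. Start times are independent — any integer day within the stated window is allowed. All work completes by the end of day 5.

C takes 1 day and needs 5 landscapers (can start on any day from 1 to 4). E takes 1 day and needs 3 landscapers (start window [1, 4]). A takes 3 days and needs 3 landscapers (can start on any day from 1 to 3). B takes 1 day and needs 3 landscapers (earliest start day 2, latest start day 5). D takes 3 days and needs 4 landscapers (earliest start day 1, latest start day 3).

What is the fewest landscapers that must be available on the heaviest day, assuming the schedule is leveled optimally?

Early-start (C@1, E@1, A@1, B@2, D@1) gives peak 15: d1:15  d2:10  d3:7  d4:0  d5:0.
Shift E→2, A→2, B→5, D→3.
Schedule C@1, E@2, A@2, B@5, D@3: d1:5  d2:6  d3:7  d4:7  d5:7 — peak 7.
Total landscaper-days = 32 over 5 days ⇒ peak ≥ ⌈32/5⌉ = 7, so 7 is optimal.

7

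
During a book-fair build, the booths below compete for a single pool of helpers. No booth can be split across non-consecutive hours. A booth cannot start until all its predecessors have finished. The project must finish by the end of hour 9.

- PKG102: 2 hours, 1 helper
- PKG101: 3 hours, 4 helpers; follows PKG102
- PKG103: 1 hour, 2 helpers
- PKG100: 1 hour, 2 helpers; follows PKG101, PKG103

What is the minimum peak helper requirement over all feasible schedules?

Schedule PKG102@1, PKG101@3, PKG103@1, PKG100@6: h1:3  h2:1  h3:4  h4:4  h5:4  h6:2  h7:0  h8:0  h9:0 — peak 4.

4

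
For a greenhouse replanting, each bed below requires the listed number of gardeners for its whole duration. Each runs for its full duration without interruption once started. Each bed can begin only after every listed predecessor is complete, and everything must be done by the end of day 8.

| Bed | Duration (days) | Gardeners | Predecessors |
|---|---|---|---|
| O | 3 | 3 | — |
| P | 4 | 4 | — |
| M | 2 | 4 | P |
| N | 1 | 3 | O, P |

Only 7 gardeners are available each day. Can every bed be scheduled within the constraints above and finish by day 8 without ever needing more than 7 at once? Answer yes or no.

yes

Schedule O@1, P@1, M@5, N@5: d1:7  d2:7  d3:7  d4:4  d5:7  d6:4  d7:0  d8:0 — peak 7 ≤ 7.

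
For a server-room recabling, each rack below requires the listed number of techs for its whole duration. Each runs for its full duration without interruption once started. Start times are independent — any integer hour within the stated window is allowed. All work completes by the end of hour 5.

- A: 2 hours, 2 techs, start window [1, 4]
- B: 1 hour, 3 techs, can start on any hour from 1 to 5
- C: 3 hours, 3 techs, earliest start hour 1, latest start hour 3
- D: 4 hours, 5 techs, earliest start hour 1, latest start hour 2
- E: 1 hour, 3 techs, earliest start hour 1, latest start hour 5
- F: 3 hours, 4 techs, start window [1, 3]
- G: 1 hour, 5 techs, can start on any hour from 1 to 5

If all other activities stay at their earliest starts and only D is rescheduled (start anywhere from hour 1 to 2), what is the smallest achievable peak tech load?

D@1: h1:25  h2:14  h3:12  h4:5  h5:0 → peak 25
D@2: h1:20  h2:14  h3:12  h4:5  h5:5 → peak 20
Best is D@2, peak 20.

20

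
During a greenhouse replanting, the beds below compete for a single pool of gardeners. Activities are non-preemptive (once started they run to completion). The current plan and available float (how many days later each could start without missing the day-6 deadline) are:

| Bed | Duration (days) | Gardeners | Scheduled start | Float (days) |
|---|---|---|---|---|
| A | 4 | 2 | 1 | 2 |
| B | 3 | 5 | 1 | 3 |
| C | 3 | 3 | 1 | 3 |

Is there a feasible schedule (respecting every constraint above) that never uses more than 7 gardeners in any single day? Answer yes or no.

yes

Schedule A@1, B@1, C@4: d1:7  d2:7  d3:7  d4:5  d5:3  d6:3 — peak 7 ≤ 7.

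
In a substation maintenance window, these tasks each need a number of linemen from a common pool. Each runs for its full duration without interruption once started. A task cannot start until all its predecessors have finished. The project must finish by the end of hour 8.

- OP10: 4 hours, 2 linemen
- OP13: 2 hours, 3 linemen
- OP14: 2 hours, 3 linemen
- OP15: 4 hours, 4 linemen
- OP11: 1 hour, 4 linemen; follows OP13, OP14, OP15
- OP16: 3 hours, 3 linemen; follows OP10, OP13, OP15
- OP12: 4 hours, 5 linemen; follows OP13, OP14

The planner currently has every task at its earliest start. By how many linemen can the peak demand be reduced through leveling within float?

3

Early-start peak: h1:12  h2:12  h3:11  h4:11  h5:12  h6:8  h7:3  h8:0 ⇒ 12.
Leveled (OP10@1, OP13@1, OP14@3, OP15@1, OP11@5, OP16@6, OP12@5): h1:9  h2:9  h3:9  h4:9  h5:9  h6:8  h7:8  h8:8 ⇒ 9.
Reduction 12 − 9 = 3.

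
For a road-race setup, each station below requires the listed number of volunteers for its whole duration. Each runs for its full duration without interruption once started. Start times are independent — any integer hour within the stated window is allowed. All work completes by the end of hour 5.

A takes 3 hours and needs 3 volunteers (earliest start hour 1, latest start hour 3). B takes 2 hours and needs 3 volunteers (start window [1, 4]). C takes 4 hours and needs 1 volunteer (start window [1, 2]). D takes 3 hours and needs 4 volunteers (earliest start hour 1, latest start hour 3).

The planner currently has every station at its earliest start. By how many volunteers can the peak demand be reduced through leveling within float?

Early-start peak: h1:11  h2:11  h3:8  h4:1  h5:0 ⇒ 11.
Leveled (A@1, B@1, C@1, D@3): h1:7  h2:7  h3:8  h4:5  h5:4 ⇒ 8.
Reduction 11 − 8 = 3.

3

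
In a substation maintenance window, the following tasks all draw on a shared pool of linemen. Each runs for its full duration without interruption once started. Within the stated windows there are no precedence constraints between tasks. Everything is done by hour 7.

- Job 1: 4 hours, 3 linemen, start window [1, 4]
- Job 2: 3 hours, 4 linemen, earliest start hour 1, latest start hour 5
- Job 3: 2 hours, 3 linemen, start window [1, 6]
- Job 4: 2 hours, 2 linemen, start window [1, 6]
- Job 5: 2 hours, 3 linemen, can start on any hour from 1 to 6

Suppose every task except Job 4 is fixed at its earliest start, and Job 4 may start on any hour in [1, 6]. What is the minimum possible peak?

Job 4@1: h1:15  h2:15  h3:7  h4:3  h5:0  h6:0  h7:0 → peak 15
Job 4@2: h1:13  h2:15  h3:9  h4:3  h5:0  h6:0  h7:0 → peak 15
Job 4@3: h1:13  h2:13  h3:9  h4:5  h5:0  h6:0  h7:0 → peak 13
Job 4@4: h1:13  h2:13  h3:7  h4:5  h5:2  h6:0  h7:0 → peak 13
Job 4@5: h1:13  h2:13  h3:7  h4:3  h5:2  h6:2  h7:0 → peak 13
Job 4@6: h1:13  h2:13  h3:7  h4:3  h5:0  h6:2  h7:2 → peak 13
Best is Job 4@3, peak 13.

13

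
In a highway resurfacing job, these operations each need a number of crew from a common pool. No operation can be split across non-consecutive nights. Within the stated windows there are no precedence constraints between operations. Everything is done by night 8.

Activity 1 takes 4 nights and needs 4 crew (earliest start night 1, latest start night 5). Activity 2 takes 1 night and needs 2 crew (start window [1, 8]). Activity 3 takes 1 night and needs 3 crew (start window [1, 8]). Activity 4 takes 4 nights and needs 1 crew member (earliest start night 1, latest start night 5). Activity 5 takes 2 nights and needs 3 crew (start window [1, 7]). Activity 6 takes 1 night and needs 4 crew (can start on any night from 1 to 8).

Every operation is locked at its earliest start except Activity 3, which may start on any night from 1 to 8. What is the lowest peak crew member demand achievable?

14

Activity 3@1: n1:17  n2:8  n3:5  n4:5  n5:0  n6:0  n7:0  n8:0 → peak 17
Activity 3@2: n1:14  n2:11  n3:5  n4:5  n5:0  n6:0  n7:0  n8:0 → peak 14
Activity 3@3: n1:14  n2:8  n3:8  n4:5  n5:0  n6:0  n7:0  n8:0 → peak 14
Activity 3@4: n1:14  n2:8  n3:5  n4:8  n5:0  n6:0  n7:0  n8:0 → peak 14
Activity 3@5: n1:14  n2:8  n3:5  n4:5  n5:3  n6:0  n7:0  n8:0 → peak 14
Activity 3@6: n1:14  n2:8  n3:5  n4:5  n5:0  n6:3  n7:0  n8:0 → peak 14
Activity 3@7: n1:14  n2:8  n3:5  n4:5  n5:0  n6:0  n7:3  n8:0 → peak 14
Activity 3@8: n1:14  n2:8  n3:5  n4:5  n5:0  n6:0  n7:0  n8:3 → peak 14
Best is Activity 3@2, peak 14.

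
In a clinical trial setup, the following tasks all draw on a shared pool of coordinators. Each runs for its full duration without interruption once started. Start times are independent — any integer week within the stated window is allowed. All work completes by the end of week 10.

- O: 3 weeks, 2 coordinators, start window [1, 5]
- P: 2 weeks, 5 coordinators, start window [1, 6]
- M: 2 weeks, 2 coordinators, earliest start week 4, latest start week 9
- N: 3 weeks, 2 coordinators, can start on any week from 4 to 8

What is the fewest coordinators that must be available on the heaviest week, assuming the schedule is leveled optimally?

5

Early-start (O@1, P@1, M@4, N@4) gives peak 7: w1:7  w2:7  w3:2  w4:4  w5:4  w6:2  w7:0  w8:0  w9:0  w10:0.
Shift P→4, M→6, N→6.
Schedule O@1, P@4, M@6, N@6: w1:2  w2:2  w3:2  w4:5  w5:5  w6:4  w7:4  w8:2  w9:0  w10:0 — peak 5.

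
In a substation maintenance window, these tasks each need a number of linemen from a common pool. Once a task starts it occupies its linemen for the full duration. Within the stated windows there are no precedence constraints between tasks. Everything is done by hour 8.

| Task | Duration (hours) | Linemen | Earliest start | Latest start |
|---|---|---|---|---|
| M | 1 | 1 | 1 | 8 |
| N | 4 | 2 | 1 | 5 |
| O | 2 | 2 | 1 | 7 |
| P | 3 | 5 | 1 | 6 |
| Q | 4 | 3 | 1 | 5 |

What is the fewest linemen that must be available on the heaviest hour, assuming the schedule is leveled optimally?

Early-start (M@1, N@1, O@1, P@1, Q@1) gives peak 13: h1:13  h2:12  h3:10  h4:5  h5:0  h6:0  h7:0  h8:0.
Shift P→6, Q→2.
Schedule M@1, N@1, O@1, P@6, Q@2: h1:5  h2:7  h3:5  h4:5  h5:3  h6:5  h7:5  h8:5 — peak 7.

7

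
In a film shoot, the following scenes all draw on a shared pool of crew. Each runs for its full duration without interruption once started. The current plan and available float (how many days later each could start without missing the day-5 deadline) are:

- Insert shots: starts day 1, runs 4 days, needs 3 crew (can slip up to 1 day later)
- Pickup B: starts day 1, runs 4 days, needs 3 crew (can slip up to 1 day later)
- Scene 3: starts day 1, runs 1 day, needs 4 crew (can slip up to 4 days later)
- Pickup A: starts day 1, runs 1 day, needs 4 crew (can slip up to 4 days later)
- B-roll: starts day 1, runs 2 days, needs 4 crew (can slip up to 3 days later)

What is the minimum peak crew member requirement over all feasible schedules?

10

Early-start (Insert shots@1, Pickup B@1, Scene 3@1, Pickup A@1, B-roll@1) gives peak 18: d1:18  d2:10  d3:6  d4:6  d5:0.
Shift Pickup A→2, B-roll→3.
Schedule Insert shots@1, Pickup B@1, Scene 3@1, Pickup A@2, B-roll@3: d1:10  d2:10  d3:10  d4:10  d5:0 — peak 10.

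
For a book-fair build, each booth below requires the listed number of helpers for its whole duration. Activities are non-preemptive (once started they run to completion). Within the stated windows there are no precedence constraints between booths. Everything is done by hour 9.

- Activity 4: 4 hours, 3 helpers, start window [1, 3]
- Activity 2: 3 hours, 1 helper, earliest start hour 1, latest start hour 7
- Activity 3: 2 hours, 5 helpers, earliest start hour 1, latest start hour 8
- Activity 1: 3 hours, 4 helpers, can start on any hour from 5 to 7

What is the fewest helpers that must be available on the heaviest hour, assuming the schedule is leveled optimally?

5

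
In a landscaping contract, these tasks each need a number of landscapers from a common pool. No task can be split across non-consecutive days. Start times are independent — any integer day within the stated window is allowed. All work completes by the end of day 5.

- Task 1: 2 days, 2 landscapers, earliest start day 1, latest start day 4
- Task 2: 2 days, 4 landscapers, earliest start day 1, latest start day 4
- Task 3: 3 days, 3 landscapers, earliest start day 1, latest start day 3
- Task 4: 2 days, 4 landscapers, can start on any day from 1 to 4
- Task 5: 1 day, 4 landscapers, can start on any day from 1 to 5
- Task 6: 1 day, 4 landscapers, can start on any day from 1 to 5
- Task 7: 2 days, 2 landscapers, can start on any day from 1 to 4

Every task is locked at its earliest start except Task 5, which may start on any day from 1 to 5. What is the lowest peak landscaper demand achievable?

19

Task 5@1: d1:23  d2:15  d3:3  d4:0  d5:0 → peak 23
Task 5@2: d1:19  d2:19  d3:3  d4:0  d5:0 → peak 19
Task 5@3: d1:19  d2:15  d3:7  d4:0  d5:0 → peak 19
Task 5@4: d1:19  d2:15  d3:3  d4:4  d5:0 → peak 19
Task 5@5: d1:19  d2:15  d3:3  d4:0  d5:4 → peak 19
Best is Task 5@2, peak 19.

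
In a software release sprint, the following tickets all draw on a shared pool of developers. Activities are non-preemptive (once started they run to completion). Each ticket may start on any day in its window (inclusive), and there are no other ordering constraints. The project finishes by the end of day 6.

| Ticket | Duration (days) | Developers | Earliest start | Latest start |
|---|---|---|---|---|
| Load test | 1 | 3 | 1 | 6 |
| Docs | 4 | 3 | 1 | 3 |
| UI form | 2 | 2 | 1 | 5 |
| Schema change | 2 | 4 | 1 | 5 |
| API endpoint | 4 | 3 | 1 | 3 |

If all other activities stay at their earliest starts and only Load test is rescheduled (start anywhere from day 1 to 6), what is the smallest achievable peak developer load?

Load test@1: d1:15  d2:12  d3:6  d4:6  d5:0  d6:0 → peak 15
Load test@2: d1:12  d2:15  d3:6  d4:6  d5:0  d6:0 → peak 15
Load test@3: d1:12  d2:12  d3:9  d4:6  d5:0  d6:0 → peak 12
Load test@4: d1:12  d2:12  d3:6  d4:9  d5:0  d6:0 → peak 12
Load test@5: d1:12  d2:12  d3:6  d4:6  d5:3  d6:0 → peak 12
Load test@6: d1:12  d2:12  d3:6  d4:6  d5:0  d6:3 → peak 12
Best is Load test@3, peak 12.

12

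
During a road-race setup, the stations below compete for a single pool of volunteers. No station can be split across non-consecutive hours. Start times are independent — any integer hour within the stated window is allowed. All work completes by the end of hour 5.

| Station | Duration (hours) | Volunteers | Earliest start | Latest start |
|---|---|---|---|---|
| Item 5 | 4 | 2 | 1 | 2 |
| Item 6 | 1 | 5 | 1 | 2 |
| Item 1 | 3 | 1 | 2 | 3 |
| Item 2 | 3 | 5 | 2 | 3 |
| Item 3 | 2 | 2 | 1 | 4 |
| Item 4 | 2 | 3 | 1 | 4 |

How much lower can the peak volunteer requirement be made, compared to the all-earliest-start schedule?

Early-start peak: h1:12  h2:13  h3:8  h4:8  h5:0 ⇒ 13.
Leveled (Item 5@1, Item 6@1, Item 1@2, Item 2@3, Item 3@2, Item 4@1): h1:10  h2:8  h3:10  h4:8  h5:5 ⇒ 10.
Reduction 13 − 10 = 3.

3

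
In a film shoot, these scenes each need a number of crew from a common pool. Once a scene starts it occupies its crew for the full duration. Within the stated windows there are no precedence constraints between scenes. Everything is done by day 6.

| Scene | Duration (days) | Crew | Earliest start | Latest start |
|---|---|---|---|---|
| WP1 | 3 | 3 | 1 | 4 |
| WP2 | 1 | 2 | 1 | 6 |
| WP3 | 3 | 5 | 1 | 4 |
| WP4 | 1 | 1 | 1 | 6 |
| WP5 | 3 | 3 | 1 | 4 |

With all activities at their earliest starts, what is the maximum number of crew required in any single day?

14

Early-start schedule: WP1@1, WP2@1, WP3@1, WP4@1, WP5@1.
Load per day: day 1: 14, day 2: 11, day 3: 11, day 4: 0, day 5: 0, day 6: 0.
Peak is 14.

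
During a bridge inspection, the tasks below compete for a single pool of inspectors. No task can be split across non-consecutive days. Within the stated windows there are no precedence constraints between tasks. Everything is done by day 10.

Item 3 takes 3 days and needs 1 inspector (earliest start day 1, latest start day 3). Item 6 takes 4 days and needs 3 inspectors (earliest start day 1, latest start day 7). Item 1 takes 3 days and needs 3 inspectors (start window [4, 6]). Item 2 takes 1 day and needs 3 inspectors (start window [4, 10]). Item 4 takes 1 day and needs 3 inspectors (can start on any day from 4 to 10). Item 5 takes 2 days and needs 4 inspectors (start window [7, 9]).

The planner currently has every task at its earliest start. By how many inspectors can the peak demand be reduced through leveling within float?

Early-start peak: d1:4  d2:4  d3:4  d4:12  d5:3  d6:3  d7:4  d8:4  d9:0  d10:0 ⇒ 12.
Leveled (Item 3@1, Item 6@1, Item 1@4, Item 2@5, Item 4@6, Item 5@7): d1:4  d2:4  d3:4  d4:6  d5:6  d6:6  d7:4  d8:4  d9:0  d10:0 ⇒ 6.
Reduction 12 − 6 = 6.

6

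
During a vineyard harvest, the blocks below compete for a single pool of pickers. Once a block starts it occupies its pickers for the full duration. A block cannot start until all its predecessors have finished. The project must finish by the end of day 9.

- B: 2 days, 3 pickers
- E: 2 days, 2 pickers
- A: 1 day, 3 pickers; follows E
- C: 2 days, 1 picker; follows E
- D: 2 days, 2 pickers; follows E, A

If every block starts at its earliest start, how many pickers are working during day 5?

At early start, day 5 has: D.
Demand: 2 = 2.

2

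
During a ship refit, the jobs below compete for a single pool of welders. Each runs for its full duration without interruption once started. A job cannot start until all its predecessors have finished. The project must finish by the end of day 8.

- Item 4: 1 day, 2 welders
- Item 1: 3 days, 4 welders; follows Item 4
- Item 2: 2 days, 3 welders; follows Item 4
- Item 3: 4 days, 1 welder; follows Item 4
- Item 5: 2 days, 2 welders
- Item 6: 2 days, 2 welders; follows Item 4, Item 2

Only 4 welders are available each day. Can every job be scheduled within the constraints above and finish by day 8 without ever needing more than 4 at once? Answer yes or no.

The minimum achievable peak is 5; 4 < 5, so no feasible schedule stays within the cap.

no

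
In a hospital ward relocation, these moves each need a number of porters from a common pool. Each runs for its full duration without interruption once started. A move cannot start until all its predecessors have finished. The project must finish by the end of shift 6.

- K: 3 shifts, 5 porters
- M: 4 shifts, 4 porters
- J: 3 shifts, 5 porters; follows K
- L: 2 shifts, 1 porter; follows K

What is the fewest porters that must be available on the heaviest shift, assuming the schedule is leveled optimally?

Early-start (K@1, M@1, J@4, L@4) gives peak 10: s1:9  s2:9  s3:9  s4:10  s5:6  s6:5.
Shift L→5.
Schedule K@1, M@1, J@4, L@5: s1:9  s2:9  s3:9  s4:9  s5:6  s6:6 — peak 9.
No arrangement of the 6 feasible schedules does better.

9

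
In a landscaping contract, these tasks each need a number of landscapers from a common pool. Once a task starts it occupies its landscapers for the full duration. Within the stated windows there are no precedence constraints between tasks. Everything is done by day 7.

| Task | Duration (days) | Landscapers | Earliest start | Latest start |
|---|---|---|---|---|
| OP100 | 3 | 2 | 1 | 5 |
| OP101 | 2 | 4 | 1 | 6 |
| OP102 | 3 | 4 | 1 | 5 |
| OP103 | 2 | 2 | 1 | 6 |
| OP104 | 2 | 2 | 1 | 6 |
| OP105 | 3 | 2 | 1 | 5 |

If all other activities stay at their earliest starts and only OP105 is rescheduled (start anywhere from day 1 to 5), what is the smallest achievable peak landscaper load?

OP105@1: d1:16  d2:16  d3:8  d4:0  d5:0  d6:0  d7:0 → peak 16
OP105@2: d1:14  d2:16  d3:8  d4:2  d5:0  d6:0  d7:0 → peak 16
OP105@3: d1:14  d2:14  d3:8  d4:2  d5:2  d6:0  d7:0 → peak 14
OP105@4: d1:14  d2:14  d3:6  d4:2  d5:2  d6:2  d7:0 → peak 14
OP105@5: d1:14  d2:14  d3:6  d4:0  d5:2  d6:2  d7:2 → peak 14
Best is OP105@3, peak 14.

14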